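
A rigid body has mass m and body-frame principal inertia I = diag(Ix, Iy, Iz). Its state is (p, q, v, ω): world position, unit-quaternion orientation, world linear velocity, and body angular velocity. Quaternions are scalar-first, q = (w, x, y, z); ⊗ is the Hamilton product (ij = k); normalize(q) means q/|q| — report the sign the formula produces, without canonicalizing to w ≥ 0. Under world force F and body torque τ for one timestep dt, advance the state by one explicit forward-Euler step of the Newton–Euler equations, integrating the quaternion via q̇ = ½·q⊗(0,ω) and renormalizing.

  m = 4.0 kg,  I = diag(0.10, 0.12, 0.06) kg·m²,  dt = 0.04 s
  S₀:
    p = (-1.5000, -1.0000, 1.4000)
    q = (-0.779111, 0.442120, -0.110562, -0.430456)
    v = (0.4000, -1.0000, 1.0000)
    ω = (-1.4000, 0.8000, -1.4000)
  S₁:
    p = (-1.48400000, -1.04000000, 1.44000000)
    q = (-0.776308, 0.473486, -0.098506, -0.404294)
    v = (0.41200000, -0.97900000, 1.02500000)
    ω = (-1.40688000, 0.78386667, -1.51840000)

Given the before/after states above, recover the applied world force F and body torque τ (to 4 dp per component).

velocity change Δv = (0.01200000, 0.02100000, 0.02500000)
applied force F = (1.2000, 2.1000, 2.5000)
rate change Δω = (-0.00688000, -0.01613333, -0.11840000)
gyro term ω₀×Iω₀ = (0.0672, 0.0784, -0.0224)
I·α + gyro = (0.0500, 0.0300, -0.2000)

F = (1.2000, 2.1000, 2.5000)
τ = (0.0500, 0.0300, -0.2000)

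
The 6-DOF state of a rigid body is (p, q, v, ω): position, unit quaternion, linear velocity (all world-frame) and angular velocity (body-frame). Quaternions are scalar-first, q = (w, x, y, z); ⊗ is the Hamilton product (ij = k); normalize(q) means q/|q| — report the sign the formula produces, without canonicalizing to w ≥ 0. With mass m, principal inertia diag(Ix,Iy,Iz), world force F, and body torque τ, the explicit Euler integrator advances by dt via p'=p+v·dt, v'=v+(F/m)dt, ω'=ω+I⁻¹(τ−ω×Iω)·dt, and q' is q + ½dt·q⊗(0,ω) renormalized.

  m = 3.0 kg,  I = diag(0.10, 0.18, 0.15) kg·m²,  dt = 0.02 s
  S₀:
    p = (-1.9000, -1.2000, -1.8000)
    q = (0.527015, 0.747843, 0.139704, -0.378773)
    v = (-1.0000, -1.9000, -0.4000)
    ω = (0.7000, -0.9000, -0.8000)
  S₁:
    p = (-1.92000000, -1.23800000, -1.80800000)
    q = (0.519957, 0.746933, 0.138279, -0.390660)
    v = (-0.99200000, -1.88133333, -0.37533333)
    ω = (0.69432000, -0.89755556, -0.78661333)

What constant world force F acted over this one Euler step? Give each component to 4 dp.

F = (1.2000, 2.8000, 3.7000)

v₁ − v₀ = (0.00800000, 0.01866667, 0.02466667)
applied force F = (1.2000, 2.8000, 3.7000)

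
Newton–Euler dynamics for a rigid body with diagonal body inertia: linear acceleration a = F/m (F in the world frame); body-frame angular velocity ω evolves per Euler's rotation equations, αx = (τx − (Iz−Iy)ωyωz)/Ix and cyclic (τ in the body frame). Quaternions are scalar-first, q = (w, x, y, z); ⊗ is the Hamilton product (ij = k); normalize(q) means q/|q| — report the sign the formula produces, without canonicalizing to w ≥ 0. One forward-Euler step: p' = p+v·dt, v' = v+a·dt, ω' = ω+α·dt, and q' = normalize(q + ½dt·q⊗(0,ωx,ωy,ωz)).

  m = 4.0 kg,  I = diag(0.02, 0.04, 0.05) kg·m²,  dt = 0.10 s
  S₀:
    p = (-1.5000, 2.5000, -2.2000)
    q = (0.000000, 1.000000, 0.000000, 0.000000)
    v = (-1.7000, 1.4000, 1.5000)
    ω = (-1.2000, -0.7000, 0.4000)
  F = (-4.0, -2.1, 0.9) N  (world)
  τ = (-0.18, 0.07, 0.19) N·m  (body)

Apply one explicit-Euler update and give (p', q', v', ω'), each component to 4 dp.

p + v·dt = (-1.6700, 2.6400, -2.0500)
new velocity v' = (-1.8000, 1.3475, 1.5225)
precession coupling ω×(Iω) = (-0.0028, 0.0144, 0.0168)
angular accel α = (-8.8600, 1.3900, 3.4640)
ω + α·dt = (-2.0860, -0.5610, 0.7464)
Hamilton product q⊗(0,ω) = (1.2000000, 0.0000000, -0.4000000, -0.7000000)
q' = normalize(q + ½dt·q⊗(0,ω)) = (0.0598, 0.9974, -0.0199, -0.0349)

p' = (-1.6700, 2.6400, -2.0500)
q' = (0.0598, 0.9974, -0.0199, -0.0349)
v' = (-1.8000, 1.3475, 1.5225)
ω' = (-2.0860, -0.5610, 0.7464)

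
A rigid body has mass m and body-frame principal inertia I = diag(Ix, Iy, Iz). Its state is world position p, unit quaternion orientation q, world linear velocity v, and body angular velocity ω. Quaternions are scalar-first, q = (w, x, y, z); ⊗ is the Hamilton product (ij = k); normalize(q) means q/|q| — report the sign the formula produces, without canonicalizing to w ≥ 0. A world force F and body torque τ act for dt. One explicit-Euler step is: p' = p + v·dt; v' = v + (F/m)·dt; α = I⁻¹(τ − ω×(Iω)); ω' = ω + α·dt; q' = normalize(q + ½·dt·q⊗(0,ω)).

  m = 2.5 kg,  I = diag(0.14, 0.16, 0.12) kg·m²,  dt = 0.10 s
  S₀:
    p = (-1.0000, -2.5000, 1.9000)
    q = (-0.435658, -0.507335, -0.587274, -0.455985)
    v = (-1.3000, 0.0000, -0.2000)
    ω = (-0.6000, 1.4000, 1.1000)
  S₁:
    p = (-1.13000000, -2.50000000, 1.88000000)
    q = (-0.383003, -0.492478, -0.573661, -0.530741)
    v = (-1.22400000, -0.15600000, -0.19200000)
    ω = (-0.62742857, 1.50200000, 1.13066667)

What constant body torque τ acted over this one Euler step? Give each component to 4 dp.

rate change Δω = (-0.02742857, 0.10200000, 0.03066667)
precession coupling = (-0.0616, -0.0132, -0.0168)
applied torque τ = (-0.1000, 0.1500, 0.0200)

τ = (-0.1000, 0.1500, 0.0200)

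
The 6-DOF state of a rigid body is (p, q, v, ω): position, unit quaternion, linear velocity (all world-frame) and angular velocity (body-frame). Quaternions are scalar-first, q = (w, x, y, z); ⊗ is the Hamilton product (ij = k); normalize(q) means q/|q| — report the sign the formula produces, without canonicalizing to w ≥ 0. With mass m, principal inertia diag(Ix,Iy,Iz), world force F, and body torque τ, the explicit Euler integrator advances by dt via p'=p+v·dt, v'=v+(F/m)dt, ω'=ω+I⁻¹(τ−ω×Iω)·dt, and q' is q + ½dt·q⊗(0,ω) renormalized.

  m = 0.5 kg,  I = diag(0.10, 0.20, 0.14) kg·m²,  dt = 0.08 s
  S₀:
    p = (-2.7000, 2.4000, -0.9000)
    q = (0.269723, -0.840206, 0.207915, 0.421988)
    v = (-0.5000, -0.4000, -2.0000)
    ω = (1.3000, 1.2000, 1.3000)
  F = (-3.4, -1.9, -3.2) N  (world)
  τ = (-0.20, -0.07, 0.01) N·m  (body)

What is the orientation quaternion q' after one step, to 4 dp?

q' = (0.2804, -0.8324, 0.2854, 0.3834)

Hamilton product q⊗(0,ω) = (0.2941854, 0.1145438, 1.9645198, -0.9278968)
updated quaternion q' = (0.2804, -0.8324, 0.2854, 0.3834)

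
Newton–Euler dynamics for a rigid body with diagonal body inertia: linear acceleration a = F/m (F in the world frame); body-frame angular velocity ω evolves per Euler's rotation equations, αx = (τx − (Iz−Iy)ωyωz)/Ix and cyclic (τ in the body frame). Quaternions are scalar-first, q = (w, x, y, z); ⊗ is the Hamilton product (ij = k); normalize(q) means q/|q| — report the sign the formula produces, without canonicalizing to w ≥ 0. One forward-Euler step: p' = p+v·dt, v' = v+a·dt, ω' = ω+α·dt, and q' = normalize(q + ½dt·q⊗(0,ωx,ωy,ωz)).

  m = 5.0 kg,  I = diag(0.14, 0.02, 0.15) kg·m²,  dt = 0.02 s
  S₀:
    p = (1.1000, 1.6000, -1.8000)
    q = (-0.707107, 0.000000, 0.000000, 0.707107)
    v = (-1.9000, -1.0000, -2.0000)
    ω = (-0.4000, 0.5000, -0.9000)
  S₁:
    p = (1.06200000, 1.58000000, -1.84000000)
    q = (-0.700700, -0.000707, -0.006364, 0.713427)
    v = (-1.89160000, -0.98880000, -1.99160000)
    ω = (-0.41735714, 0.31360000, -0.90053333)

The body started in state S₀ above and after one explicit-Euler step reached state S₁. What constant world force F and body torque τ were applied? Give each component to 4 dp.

F = (2.1000, 2.8000, 2.1000)
τ = (-0.1800, -0.1900, 0.0200)

v₁ − v₀ = (0.00840000, 0.01120000, 0.00840000)
m·(v₁−v₀)/dt = (2.1000, 2.8000, 2.1000)
ω₁ − ω₀ = (-0.01735714, -0.18640000, -0.00053333)
precession coupling = (-0.0585, -0.0036, 0.0240)
I·α + gyro = (-0.1800, -0.1900, 0.0200)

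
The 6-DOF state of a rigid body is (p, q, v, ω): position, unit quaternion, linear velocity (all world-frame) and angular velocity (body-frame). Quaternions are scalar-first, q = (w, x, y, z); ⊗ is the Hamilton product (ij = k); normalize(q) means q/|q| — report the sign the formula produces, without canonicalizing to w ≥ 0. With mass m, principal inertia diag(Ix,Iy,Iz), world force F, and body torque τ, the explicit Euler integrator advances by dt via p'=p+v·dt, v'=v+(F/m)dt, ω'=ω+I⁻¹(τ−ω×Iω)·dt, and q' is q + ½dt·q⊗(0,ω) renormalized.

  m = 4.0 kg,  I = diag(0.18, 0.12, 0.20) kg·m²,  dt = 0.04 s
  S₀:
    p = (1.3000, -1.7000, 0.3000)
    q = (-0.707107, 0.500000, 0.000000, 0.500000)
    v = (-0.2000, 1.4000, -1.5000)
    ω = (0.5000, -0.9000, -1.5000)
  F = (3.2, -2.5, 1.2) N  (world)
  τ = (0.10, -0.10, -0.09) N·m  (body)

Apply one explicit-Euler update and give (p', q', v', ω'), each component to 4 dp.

new position p' = (1.2920, -1.6440, 0.2400)
v + (F/m)dt = (-0.1680, 1.3750, -1.4880)
precession coupling ω×(Iω) = (0.1080, 0.0150, 0.0270)
angular accel α = (-0.0444, -0.9583, -0.5850)
ω + α·dt = (0.4982, -0.9383, -1.5234)
q⊗(0,ω) = (0.5000000, 0.0964465, 1.6363963, 0.6106605)
q' = normalize(q + ½dt·q⊗(0,ω)) = (-0.6966, 0.5016, 0.0327, 0.5119)

p' = (1.2920, -1.6440, 0.2400)
q' = (-0.6966, 0.5016, 0.0327, 0.5119)
v' = (-0.1680, 1.3750, -1.4880)
ω' = (0.4982, -0.9383, -1.5234)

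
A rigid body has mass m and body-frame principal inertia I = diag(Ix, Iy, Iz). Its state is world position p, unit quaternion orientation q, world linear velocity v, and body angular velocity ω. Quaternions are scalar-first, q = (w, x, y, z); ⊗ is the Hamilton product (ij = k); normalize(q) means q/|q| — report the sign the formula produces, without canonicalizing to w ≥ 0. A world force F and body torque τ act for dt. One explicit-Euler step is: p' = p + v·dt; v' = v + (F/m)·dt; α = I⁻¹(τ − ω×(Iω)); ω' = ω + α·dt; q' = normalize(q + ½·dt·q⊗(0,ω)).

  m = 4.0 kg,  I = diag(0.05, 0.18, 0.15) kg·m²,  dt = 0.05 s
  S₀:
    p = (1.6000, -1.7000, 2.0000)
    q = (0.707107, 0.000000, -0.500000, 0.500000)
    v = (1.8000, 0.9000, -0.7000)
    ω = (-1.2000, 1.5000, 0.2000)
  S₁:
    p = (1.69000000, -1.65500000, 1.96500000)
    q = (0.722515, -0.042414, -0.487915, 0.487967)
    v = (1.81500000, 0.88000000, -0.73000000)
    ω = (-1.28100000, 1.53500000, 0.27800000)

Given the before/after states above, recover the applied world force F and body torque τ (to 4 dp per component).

F = (1.2000, -1.6000, -2.4000)
τ = (-0.0900, 0.1500, 0.0000)

Δv = v₁−v₀ = (0.01500000, -0.02000000, -0.03000000)
m·(v₁−v₀)/dt = (1.2000, -1.6000, -2.4000)
ω₁ − ω₀ = (-0.08100000, 0.03500000, 0.07800000)
precession coupling = (-0.0090, 0.0240, -0.2340)
τ = I·(Δω/dt) + ω₀×(Iω₀) = (-0.0900, 0.1500, 0.0000)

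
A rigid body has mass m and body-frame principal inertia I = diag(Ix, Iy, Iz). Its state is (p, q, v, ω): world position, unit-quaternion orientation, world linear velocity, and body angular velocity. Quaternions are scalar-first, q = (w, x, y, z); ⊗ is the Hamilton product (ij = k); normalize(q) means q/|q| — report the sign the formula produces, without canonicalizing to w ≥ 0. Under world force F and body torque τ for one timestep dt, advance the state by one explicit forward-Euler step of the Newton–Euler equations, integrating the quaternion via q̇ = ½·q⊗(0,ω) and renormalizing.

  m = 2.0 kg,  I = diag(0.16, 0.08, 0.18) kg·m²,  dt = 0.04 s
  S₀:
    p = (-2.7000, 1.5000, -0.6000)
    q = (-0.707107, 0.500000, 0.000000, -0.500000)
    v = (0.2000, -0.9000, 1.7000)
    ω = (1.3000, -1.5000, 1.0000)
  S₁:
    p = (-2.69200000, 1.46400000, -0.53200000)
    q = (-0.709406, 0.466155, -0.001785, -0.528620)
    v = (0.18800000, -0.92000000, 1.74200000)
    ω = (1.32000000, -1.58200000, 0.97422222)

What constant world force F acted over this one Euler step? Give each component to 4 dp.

Δv = v₁−v₀ = (-0.01200000, -0.02000000, 0.04200000)
applied force F = (-0.6000, -1.0000, 2.1000)

F = (-0.6000, -1.0000, 2.1000)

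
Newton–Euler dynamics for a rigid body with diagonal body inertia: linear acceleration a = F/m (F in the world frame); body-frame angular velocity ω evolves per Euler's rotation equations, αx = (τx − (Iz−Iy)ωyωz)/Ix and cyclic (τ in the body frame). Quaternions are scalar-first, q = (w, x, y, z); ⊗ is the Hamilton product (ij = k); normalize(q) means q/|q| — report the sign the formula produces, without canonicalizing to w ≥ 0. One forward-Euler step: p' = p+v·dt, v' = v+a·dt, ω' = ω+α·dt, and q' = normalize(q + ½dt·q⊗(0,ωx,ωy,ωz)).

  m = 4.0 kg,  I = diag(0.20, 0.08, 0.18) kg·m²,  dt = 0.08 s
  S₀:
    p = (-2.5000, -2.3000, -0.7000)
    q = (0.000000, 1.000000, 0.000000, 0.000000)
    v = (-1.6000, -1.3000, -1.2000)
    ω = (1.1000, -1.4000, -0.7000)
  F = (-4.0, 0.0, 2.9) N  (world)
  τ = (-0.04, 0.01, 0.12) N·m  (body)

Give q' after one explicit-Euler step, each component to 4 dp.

q' = (-0.0439, 0.9971, 0.0279, -0.0558)

2q̇ = q⊗(0,ω) = (-1.1000000, 0.0000000, 0.7000000, -1.4000000)
q' = normalize(q + ½dt·q⊗(0,ω)) = (-0.0439, 0.9971, 0.0279, -0.0558)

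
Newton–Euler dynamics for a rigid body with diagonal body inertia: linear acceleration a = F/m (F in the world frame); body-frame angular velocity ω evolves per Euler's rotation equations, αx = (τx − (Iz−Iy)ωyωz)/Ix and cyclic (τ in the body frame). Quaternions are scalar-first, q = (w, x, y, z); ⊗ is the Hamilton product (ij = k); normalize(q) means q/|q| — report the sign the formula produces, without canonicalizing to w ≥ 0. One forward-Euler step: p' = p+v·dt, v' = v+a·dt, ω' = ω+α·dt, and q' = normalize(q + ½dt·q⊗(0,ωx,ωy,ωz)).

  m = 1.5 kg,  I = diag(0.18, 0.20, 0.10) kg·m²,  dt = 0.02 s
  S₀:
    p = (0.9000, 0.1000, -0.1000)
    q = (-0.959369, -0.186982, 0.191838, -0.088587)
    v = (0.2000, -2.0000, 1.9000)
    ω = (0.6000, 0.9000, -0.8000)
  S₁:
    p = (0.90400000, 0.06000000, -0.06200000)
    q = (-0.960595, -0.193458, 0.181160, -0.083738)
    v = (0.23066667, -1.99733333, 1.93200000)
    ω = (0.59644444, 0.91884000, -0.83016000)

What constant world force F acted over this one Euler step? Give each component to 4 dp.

F = (2.3000, 0.2000, 2.4000)

v₁ − v₀ = (0.03066667, 0.00266667, 0.03200000)
F = m·Δv/dt = (2.3000, 0.2000, 2.4000)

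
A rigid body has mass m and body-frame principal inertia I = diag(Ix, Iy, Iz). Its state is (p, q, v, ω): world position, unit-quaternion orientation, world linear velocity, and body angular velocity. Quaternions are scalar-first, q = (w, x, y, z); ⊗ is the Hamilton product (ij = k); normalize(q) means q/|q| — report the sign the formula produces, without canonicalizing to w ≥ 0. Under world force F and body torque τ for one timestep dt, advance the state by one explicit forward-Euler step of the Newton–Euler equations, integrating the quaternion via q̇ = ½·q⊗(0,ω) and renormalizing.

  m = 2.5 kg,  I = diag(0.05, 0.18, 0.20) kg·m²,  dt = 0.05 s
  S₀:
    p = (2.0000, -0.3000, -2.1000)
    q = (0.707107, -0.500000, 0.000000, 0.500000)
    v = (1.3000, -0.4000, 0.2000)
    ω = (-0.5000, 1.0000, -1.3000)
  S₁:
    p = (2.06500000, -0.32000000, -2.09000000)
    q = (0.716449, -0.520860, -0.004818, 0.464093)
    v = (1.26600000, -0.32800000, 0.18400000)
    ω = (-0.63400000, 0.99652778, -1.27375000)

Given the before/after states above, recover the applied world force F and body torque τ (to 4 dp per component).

ω₁ − ω₀ = (-0.13400000, -0.00347222, 0.02625000)
applied torque τ = (-0.1600, -0.1100, 0.0400)
v₁ − v₀ = (-0.03400000, 0.07200000, -0.01600000)
applied force F = (-1.7000, 3.6000, -0.8000)

F = (-1.7000, 3.6000, -0.8000)
τ = (-0.1600, -0.1100, 0.0400)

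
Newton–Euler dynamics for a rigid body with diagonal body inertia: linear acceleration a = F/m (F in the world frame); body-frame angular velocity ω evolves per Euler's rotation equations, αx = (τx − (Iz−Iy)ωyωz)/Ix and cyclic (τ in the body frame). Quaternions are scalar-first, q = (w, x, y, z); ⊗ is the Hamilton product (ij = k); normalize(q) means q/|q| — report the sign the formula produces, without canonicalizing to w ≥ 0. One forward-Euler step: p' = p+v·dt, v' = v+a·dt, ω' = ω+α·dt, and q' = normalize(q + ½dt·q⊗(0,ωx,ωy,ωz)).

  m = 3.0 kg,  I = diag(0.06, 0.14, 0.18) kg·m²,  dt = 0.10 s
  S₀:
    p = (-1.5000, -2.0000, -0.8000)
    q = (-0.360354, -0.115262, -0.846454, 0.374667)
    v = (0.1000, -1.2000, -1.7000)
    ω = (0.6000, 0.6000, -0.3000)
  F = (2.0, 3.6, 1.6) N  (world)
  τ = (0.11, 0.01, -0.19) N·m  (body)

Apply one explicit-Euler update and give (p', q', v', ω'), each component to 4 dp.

angular accel α = (1.9533, -0.0829, -1.2156)
ω + α·dt = (0.7953, 0.5917, -0.4216)
Hamilton product q⊗(0,ω) = (0.6894297, -0.1870764, -0.0259908, 0.5468214)
q + ½dt·q⊗(0,ω), renormalized = (-0.3256, -0.1245, -0.8469, 0.4016)
p + v·dt = (-1.4900, -2.1200, -0.9700)
v' = v + a·dt = (0.1667, -1.0800, -1.6467)

p' = (-1.4900, -2.1200, -0.9700)
q' = (-0.3256, -0.1245, -0.8469, 0.4016)
v' = (0.1667, -1.0800, -1.6467)
ω' = (0.7953, 0.5917, -0.4216)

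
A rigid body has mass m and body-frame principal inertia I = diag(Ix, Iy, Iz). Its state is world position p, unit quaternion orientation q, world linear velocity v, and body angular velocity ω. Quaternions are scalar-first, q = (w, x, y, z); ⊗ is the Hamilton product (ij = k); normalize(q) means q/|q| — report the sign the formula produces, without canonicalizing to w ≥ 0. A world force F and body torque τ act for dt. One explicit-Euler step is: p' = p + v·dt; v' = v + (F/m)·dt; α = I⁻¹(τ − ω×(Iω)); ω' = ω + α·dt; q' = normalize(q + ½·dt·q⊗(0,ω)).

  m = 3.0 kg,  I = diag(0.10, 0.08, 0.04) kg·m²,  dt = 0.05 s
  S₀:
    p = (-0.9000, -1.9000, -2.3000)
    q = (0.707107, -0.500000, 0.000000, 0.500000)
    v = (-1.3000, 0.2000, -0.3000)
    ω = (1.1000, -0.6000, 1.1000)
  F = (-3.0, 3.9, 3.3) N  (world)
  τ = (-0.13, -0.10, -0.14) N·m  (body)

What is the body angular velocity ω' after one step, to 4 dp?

ω' = (1.0218, -0.7079, 0.9085)

gyro term ω×Iω = (0.0264, 0.0726, 0.0132)
(τ − ω×Iω)/I = (-1.5640, -2.1575, -3.8300)
new body rate ω' = (1.0218, -0.7079, 0.9085)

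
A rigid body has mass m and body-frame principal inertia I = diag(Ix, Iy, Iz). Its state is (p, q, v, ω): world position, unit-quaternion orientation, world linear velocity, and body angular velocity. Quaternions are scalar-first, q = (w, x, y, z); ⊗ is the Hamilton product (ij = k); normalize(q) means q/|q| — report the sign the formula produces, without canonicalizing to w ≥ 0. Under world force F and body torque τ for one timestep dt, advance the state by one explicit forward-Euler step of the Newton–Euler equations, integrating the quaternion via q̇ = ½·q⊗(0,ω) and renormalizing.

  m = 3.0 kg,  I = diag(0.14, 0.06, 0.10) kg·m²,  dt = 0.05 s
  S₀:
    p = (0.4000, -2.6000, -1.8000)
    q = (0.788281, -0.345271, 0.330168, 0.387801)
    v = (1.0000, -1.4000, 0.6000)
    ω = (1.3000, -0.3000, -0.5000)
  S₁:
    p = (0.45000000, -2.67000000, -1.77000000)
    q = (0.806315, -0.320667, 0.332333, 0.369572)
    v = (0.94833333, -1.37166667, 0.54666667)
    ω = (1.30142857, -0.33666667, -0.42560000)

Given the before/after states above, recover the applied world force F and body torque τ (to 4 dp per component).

F = (-3.1000, 1.7000, -3.2000)
τ = (0.0100, -0.0700, 0.1800)

rate change Δω = (0.00142857, -0.03666667, 0.07440000)
precession coupling = (0.0060, -0.0260, 0.0312)
applied torque τ = (0.0100, -0.0700, 0.1800)
Δv = v₁−v₀ = (-0.05166667, 0.02833333, -0.05333333)
F = m·Δv/dt = (-3.1000, 1.7000, -3.2000)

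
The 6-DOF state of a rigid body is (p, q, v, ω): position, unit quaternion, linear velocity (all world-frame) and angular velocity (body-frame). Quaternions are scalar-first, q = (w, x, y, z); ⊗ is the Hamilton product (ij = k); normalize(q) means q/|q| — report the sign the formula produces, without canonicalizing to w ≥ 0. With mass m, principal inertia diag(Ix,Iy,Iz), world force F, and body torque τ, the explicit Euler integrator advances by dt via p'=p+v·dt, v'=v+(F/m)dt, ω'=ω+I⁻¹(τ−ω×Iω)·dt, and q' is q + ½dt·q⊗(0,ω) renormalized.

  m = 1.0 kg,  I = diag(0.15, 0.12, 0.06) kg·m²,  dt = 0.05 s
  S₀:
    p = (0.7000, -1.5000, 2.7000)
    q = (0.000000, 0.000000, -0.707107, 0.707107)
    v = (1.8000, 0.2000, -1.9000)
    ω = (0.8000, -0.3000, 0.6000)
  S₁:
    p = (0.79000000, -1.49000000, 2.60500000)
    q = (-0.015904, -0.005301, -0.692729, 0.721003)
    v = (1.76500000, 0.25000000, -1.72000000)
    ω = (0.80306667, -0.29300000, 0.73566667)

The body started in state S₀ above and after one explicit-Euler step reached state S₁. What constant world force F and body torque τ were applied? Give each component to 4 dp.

F = (-0.7000, 1.0000, 3.6000)
τ = (0.0200, 0.0600, 0.1700)

v₁ − v₀ = (-0.03500000, 0.05000000, 0.18000000)
F = m·Δv/dt = (-0.7000, 1.0000, 3.6000)
ω₁ − ω₀ = (0.00306667, 0.00700000, 0.13566667)
gyro term ω₀×Iω₀ = (0.0108, 0.0432, 0.0072)
τ = I·(Δω/dt) + ω₀×(Iω₀) = (0.0200, 0.0600, 0.1700)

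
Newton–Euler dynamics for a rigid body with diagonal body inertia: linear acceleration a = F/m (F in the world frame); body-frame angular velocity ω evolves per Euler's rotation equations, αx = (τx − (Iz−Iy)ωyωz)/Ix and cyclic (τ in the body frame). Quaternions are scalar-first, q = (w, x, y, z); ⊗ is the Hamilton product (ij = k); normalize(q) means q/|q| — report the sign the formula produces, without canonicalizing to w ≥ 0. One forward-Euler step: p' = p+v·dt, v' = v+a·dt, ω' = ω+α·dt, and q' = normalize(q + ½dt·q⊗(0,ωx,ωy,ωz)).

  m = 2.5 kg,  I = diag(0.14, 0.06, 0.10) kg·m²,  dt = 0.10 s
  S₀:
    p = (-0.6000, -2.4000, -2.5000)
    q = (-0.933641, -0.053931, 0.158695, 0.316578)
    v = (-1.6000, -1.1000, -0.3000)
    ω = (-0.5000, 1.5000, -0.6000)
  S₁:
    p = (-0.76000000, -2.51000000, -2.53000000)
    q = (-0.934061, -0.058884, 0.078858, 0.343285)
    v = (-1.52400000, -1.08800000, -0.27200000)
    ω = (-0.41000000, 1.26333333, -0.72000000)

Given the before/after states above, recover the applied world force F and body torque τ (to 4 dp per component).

F = (1.9000, 0.3000, 0.7000)
τ = (0.0900, -0.1300, -0.0600)

v₁ − v₀ = (0.07600000, 0.01200000, 0.02800000)
applied force F = (1.9000, 0.3000, 0.7000)
Δω = ω₁−ω₀ = (0.09000000, -0.23666667, -0.12000000)
gyro term ω₀×Iω₀ = (-0.0360, 0.0120, 0.0600)
applied torque τ = (0.0900, -0.1300, -0.0600)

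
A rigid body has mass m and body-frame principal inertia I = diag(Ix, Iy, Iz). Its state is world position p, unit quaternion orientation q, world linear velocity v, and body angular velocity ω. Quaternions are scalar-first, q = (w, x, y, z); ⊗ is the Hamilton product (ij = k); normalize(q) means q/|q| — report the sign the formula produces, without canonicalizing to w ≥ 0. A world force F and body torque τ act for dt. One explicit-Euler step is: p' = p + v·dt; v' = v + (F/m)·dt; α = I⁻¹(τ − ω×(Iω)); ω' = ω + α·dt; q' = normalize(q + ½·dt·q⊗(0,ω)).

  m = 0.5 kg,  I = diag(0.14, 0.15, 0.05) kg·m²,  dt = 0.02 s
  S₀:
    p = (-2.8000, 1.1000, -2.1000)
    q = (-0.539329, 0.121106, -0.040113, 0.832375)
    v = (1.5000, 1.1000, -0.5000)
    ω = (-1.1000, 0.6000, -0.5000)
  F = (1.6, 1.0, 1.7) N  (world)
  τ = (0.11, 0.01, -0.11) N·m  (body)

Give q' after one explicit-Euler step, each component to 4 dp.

q' = (-0.5335, 0.1222, -0.0519, 0.8353)

2q̇ = q⊗(0,ω) = (0.5734719, 0.1138934, -1.1786569, 0.2982038)
updated quaternion q' = (-0.5335, 0.1222, -0.0519, 0.8353)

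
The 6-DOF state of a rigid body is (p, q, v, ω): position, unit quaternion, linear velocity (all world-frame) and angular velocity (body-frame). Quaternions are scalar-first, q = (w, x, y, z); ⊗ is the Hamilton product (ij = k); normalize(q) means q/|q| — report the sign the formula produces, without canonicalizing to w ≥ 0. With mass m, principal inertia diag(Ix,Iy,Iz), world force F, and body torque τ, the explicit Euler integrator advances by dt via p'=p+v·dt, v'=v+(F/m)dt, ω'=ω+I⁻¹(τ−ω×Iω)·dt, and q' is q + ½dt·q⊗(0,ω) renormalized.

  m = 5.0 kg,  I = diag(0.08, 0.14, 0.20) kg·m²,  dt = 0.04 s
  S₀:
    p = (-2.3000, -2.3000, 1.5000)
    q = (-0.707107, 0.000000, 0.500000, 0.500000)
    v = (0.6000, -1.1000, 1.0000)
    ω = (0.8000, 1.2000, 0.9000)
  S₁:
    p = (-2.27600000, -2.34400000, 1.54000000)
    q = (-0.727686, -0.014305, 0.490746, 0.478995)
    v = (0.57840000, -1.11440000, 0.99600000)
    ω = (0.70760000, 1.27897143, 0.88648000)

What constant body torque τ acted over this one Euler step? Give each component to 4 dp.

ω₁ − ω₀ = (-0.09240000, 0.07897143, -0.01352000)
applied torque τ = (-0.1200, 0.1900, -0.0100)

τ = (-0.1200, 0.1900, -0.0100)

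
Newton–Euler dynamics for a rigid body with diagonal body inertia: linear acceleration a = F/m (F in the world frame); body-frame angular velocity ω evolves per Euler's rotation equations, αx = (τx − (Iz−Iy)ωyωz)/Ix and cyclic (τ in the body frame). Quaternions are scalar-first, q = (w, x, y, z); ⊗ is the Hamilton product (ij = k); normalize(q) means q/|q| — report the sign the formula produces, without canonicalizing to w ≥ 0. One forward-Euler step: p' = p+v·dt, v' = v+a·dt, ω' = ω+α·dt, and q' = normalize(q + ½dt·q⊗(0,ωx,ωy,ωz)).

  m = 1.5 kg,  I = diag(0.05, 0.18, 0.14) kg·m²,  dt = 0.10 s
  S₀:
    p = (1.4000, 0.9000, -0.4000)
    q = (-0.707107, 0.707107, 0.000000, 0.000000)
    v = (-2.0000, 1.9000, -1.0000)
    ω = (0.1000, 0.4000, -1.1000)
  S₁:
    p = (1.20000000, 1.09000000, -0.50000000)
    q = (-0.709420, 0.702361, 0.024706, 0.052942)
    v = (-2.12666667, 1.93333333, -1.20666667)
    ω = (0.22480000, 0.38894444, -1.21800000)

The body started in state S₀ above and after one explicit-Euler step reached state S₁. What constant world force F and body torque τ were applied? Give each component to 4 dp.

F = (-1.9000, 0.5000, -3.1000)
τ = (0.0800, -0.0100, -0.1600)

ω₁ − ω₀ = (0.12480000, -0.01105556, -0.11800000)
gyro term ω₀×Iω₀ = (0.0176, 0.0099, 0.0052)
τ = I·(Δω/dt) + ω₀×(Iω₀) = (0.0800, -0.0100, -0.1600)
velocity change Δv = (-0.12666667, 0.03333333, -0.20666667)
applied force F = (-1.9000, 0.5000, -3.1000)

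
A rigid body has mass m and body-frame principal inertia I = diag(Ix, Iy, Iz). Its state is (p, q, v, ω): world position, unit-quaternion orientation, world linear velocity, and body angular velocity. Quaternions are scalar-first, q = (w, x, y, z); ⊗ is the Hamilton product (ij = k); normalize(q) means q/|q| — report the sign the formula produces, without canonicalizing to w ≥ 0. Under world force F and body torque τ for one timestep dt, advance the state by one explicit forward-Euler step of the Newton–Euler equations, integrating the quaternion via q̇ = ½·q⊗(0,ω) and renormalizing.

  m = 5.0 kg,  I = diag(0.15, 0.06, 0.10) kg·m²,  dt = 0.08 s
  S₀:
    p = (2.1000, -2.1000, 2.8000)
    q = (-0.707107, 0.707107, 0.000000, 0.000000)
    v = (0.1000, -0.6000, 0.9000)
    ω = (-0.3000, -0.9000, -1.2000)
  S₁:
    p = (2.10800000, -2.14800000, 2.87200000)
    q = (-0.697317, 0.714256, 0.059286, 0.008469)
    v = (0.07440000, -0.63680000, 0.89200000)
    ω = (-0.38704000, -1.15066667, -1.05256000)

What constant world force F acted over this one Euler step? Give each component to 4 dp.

F = (-1.6000, -2.3000, -0.5000)

velocity change Δv = (-0.02560000, -0.03680000, -0.00800000)
m·(v₁−v₀)/dt = (-1.6000, -2.3000, -0.5000)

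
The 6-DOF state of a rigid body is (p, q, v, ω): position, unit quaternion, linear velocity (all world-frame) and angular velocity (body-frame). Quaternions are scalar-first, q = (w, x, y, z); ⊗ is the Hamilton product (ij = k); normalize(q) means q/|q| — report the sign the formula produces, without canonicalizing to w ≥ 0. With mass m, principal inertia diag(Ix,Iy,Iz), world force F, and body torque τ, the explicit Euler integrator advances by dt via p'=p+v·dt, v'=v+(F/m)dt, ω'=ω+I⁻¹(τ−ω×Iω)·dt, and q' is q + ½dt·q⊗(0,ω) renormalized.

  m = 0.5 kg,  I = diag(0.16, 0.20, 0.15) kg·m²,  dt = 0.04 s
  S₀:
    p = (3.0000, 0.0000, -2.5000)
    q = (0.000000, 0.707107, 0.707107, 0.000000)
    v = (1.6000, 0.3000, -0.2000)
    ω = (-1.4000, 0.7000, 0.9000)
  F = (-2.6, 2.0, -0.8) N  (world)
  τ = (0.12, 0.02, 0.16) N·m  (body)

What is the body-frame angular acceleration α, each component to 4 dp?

α = (0.9469, 0.1630, 1.3280)

precession coupling ω×(Iω) = (-0.0315, -0.0126, -0.0392)
α = I⁻¹(τ − ω×Iω) = (0.9469, 0.1630, 1.3280)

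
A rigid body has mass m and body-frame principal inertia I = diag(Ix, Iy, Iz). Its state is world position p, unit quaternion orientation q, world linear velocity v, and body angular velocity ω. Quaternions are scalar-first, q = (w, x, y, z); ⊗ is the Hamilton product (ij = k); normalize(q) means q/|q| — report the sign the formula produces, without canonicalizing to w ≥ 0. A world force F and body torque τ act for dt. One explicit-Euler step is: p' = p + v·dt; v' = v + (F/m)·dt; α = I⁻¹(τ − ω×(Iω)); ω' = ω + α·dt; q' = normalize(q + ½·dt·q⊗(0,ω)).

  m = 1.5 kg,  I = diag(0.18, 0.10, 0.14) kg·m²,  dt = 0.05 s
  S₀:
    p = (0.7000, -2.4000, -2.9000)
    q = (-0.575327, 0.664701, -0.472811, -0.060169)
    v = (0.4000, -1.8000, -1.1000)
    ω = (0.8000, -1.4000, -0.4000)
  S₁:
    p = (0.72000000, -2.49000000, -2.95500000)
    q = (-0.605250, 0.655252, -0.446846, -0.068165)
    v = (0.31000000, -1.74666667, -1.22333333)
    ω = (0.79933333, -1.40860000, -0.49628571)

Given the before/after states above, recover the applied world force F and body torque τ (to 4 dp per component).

v₁ − v₀ = (-0.09000000, 0.05333333, -0.12333333)
applied force F = (-2.7000, 1.6000, -3.7000)
rate change Δω = (-0.00066667, -0.00860000, -0.09628571)
applied torque τ = (0.0200, -0.0300, -0.1800)

F = (-2.7000, 1.6000, -3.7000)
τ = (0.0200, -0.0300, -0.1800)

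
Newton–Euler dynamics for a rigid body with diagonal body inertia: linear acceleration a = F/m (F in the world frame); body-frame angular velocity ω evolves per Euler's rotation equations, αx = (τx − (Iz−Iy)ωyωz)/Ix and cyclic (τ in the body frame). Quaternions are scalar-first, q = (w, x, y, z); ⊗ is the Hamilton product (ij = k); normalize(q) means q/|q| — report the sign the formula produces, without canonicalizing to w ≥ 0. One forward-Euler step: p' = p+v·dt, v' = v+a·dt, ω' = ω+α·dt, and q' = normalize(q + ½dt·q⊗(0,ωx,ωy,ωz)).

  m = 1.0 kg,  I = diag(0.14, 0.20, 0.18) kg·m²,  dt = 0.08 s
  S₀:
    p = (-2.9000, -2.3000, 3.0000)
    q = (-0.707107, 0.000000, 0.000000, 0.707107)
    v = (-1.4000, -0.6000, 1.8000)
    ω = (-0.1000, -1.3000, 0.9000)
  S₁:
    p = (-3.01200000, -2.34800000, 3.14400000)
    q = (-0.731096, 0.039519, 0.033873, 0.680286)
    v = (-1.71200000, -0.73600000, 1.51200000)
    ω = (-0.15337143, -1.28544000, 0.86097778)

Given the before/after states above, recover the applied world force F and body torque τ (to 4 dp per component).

Δv = v₁−v₀ = (-0.31200000, -0.13600000, -0.28800000)
m·(v₁−v₀)/dt = (-3.9000, -1.7000, -3.6000)
rate change Δω = (-0.05337143, 0.01456000, -0.03902222)
applied torque τ = (-0.0700, 0.0400, -0.0800)

F = (-3.9000, -1.7000, -3.6000)
τ = (-0.0700, 0.0400, -0.0800)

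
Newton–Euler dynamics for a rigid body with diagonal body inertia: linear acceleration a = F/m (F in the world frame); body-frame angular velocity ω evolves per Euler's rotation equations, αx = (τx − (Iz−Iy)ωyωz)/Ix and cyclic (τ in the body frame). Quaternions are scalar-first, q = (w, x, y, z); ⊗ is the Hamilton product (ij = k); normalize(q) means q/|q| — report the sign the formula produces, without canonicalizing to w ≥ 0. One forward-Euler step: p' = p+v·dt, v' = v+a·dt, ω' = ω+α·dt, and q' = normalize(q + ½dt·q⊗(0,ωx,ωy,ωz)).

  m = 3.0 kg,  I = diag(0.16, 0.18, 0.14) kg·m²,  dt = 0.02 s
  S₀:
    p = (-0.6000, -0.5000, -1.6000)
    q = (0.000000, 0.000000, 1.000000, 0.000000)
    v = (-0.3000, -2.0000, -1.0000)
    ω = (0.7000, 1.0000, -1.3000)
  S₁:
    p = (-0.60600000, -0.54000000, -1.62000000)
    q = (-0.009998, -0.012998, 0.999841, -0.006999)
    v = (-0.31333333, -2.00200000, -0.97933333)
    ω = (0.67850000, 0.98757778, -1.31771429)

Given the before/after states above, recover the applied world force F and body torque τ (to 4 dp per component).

F = (-2.0000, -0.3000, 3.1000)
τ = (-0.1200, -0.1300, -0.1100)

Δω = ω₁−ω₀ = (-0.02150000, -0.01242222, -0.01771429)
applied torque τ = (-0.1200, -0.1300, -0.1100)
Δv = v₁−v₀ = (-0.01333333, -0.00200000, 0.02066667)
m·(v₁−v₀)/dt = (-2.0000, -0.3000, 3.1000)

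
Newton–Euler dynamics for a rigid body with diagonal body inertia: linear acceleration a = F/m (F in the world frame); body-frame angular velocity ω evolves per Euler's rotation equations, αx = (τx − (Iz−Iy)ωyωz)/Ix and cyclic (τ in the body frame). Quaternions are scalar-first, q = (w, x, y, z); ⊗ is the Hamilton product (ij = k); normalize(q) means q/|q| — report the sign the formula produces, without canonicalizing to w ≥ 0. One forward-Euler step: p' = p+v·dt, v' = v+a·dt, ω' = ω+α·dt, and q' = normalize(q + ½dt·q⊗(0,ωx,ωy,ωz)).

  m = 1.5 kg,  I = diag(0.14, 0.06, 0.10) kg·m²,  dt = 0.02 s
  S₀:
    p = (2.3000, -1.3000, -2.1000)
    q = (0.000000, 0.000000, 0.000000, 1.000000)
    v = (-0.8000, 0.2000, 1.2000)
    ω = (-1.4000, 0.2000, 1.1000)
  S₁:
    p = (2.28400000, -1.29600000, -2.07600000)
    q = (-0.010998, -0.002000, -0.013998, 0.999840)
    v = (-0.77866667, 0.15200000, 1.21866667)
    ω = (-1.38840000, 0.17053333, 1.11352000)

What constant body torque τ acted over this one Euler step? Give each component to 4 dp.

Δω = ω₁−ω₀ = (0.01160000, -0.02946667, 0.01352000)
τ = I·(Δω/dt) + ω₀×(Iω₀) = (0.0900, -0.1500, 0.0900)

τ = (0.0900, -0.1500, 0.0900)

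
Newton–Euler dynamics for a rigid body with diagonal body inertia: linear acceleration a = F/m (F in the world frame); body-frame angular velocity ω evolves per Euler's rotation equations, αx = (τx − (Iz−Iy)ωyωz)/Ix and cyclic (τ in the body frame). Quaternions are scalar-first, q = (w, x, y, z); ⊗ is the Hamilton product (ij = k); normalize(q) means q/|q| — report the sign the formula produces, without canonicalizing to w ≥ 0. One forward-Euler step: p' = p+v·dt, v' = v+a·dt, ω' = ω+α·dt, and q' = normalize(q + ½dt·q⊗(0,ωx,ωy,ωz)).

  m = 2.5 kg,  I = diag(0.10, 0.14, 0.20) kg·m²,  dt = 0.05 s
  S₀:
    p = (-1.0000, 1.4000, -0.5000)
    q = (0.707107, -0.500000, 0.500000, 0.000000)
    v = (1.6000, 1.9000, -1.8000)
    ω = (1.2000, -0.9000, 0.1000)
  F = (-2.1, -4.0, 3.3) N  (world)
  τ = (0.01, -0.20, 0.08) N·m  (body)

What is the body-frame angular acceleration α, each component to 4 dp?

ω×(Iω) gyroscopic = (-0.0054, -0.0120, -0.0432)
(τ − ω×Iω)/I = (0.1540, -1.3429, 0.6160)

α = (0.1540, -1.3429, 0.6160)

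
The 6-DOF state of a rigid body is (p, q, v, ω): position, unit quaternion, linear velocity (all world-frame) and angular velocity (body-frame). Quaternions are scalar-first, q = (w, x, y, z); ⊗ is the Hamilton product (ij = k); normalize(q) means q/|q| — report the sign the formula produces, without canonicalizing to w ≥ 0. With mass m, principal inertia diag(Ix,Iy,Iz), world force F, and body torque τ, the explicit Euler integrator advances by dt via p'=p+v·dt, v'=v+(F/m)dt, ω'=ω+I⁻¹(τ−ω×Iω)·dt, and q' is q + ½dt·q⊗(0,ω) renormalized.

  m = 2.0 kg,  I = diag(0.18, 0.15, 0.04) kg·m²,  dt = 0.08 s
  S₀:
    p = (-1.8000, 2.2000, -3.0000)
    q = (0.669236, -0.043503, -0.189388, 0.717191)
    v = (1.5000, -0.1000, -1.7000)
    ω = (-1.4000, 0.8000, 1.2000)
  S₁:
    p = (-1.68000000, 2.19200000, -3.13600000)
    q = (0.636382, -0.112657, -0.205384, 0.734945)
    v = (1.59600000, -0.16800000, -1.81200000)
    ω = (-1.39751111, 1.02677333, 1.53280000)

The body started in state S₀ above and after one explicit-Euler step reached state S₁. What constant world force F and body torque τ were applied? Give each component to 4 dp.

F = (2.4000, -1.7000, -2.8000)
τ = (-0.1000, 0.1900, 0.2000)

velocity change Δv = (0.09600000, -0.06800000, -0.11200000)
m·(v₁−v₀)/dt = (2.4000, -1.7000, -2.8000)
ω₁ − ω₀ = (0.00248889, 0.22677333, 0.33280000)
ω₀×(Iω₀) = (-0.1056, -0.2352, 0.0336)
applied torque τ = (-0.1000, 0.1900, 0.2000)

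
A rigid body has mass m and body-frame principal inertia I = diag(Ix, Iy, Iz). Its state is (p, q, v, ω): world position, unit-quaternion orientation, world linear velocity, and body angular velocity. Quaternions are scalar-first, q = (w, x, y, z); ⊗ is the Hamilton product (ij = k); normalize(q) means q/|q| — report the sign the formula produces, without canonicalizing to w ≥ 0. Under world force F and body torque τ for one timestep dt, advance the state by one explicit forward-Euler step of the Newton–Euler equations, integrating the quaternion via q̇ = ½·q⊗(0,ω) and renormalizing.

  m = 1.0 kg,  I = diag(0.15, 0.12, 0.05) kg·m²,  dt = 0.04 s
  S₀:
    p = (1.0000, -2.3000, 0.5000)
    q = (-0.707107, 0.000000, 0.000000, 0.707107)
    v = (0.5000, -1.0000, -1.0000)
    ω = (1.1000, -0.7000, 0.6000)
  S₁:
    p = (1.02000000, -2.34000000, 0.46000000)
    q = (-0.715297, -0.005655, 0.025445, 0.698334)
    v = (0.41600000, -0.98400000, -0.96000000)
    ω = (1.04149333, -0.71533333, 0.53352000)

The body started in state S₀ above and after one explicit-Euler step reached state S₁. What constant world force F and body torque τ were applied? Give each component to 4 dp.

velocity change Δv = (-0.08400000, 0.01600000, 0.04000000)
F = m·Δv/dt = (-2.1000, 0.4000, 1.0000)
Δω = ω₁−ω₀ = (-0.05850667, -0.01533333, -0.06648000)
τ = I·(Δω/dt) + ω₀×(Iω₀) = (-0.1900, 0.0200, -0.0600)

F = (-2.1000, 0.4000, 1.0000)
τ = (-0.1900, 0.0200, -0.0600)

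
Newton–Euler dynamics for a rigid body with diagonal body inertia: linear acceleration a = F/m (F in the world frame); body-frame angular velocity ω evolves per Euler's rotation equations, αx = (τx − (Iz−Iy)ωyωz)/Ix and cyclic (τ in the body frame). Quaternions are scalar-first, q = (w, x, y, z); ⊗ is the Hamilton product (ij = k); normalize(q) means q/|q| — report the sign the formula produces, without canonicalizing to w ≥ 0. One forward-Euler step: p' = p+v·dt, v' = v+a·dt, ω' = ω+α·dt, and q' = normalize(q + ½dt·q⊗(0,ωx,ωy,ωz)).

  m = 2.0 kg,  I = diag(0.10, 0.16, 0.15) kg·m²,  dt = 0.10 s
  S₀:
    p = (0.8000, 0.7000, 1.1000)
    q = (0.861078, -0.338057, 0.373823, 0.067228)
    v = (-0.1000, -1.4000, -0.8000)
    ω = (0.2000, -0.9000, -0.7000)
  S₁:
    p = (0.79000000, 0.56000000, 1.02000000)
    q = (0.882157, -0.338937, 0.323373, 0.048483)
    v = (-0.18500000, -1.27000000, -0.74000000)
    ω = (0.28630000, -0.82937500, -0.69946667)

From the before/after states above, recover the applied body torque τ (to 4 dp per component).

τ = (0.0800, 0.1200, -0.0100)

ω₁ − ω₀ = (0.08630000, 0.07062500, 0.00053333)
I·α + gyro = (0.0800, 0.1200, -0.0100)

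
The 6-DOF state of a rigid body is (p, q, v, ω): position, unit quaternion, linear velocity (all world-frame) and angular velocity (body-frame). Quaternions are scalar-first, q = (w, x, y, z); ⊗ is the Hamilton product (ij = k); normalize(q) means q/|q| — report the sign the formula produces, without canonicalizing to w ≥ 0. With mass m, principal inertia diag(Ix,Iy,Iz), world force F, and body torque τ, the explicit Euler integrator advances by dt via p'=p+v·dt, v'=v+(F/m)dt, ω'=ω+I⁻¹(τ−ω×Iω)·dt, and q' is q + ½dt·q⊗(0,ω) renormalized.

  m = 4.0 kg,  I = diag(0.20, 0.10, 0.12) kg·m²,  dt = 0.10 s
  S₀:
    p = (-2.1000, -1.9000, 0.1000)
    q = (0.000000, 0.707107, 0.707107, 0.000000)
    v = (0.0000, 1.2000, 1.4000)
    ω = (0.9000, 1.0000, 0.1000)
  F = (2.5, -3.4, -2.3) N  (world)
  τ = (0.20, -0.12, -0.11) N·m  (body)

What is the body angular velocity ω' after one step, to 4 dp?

ω' = (0.9990, 0.8728, 0.0833)

(τ − ω×Iω)/I = (0.9900, -1.2720, -0.1667)
ω + α·dt = (0.9990, 0.8728, 0.0833)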